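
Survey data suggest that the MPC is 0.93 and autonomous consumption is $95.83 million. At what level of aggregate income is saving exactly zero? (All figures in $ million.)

Y = 1369

At break-even, C = Y: 95.83 + 0.93Y = Y
0.07Y = 95.83, so Y = 95.83/0.07 = 1369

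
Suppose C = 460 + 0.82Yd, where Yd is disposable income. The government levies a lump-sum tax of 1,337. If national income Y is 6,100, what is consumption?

Yd = Y − T = 6100 − 1337 = 4763
C = 460 + 0.82(4763) = 460 + 3905.66 = 4365.66

C = 4365.66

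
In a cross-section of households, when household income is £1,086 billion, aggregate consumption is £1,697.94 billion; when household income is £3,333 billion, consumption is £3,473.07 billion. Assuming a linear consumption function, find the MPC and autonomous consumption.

MPC = 0.79; a = 840

MPC = ΔC/ΔY = (3473.07 − 1697.94)/(3333 − 1086) = 1775.13/2247 = 0.79
a = C − MPC·Y = 1697.94 − 0.79(1086) = 1697.94 − 857.94 = 840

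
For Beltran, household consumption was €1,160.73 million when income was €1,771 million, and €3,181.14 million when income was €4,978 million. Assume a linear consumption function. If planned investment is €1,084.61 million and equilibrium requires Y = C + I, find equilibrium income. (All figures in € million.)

Y = 3053

MPC = (3181.14 − 1160.73)/(4978 − 1771) = 2020.41/3207 = 0.63
a = 1160.73 − 0.63(1771) = 45
Equilibrium: Y = 45 + 0.63Y + 1084.61
0.37Y = 1129.61, so Y = 1129.61/0.37 = 3053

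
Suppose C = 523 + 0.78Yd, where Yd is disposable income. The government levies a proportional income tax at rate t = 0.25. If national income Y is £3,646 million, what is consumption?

Yd = (1 − 0.25)(3646) = 0.75(3646) = 2734.5
C = 523 + 0.78(2734.5) = 523 + 2132.91 = 2655.91

C = 2655.91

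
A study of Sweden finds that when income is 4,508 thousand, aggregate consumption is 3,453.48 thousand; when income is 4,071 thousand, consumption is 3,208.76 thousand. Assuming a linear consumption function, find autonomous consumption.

a = 929

MPC = ΔC/ΔY = (3453.48 − 3208.76)/(4508 − 4071) = 244.72/437 = 0.56
a = C − MPC·Y = 3208.76 − 0.56(4071) = 3208.76 − 2279.76 = 929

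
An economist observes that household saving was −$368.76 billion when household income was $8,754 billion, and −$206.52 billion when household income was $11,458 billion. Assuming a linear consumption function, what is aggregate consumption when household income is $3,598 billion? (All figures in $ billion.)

MPS = ΔS/ΔY = (-206.52 − (-368.76))/(11458 − 8754) = 162.24/2704 = 0.06
MPC = 1 − MPS = 0.94
Autonomous saving = -368.76 − 0.06(8754) = -894, so a = 894
C = 894 + 0.94(3598) = 894 + 3382.12 = 4276.12

C = 4276.12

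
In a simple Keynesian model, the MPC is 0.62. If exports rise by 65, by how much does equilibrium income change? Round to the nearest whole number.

The multiplier is 1/(1 − MPC) = 1/0.38.
ΔY = 65/0.38 = 171.05 ≈ 171

ΔY ≈ 171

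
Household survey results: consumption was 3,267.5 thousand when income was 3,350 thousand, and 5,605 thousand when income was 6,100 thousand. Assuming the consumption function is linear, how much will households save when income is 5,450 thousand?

MPC = (5605 − 3267.5)/(6100 − 3350) = 2337.5/2750 = 0.85
a = 3267.5 − 0.85(3350) = 3267.5 − 2847.5 = 420
C = 420 + 0.85(5450) = 5052.5
S = 5450 − 5052.5 = 397.5

S = 397.5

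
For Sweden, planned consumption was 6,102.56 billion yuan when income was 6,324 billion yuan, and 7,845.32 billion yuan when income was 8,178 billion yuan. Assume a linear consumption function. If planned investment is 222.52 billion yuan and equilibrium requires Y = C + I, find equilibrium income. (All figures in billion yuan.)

MPC = (7845.32 − 6102.56)/(8178 − 6324) = 1742.76/1854 = 0.94
a = 6102.56 − 0.94(6324) = 158
Equilibrium: Y = 158 + 0.94Y + 222.52
0.06Y = 380.52, so Y = 380.52/0.06 = 6342

Y = 6342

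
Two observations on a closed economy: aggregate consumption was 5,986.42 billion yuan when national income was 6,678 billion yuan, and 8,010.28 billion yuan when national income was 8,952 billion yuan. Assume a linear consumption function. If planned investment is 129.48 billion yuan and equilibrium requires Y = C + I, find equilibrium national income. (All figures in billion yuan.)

Y = 1568

MPC = (8010.28 − 5986.42)/(8952 − 6678) = 2023.86/2274 = 0.89
a = 5986.42 − 0.89(6678) = 43
Equilibrium: Y = 43 + 0.89Y + 129.48
0.11Y = 172.48, so Y = 172.48/0.11 = 1568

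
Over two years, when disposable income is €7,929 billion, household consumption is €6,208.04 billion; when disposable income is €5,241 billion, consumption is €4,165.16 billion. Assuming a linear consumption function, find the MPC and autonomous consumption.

MPC = 0.76; a = 182

MPC = ΔC/ΔY = (6208.04 − 4165.16)/(7929 − 5241) = 2042.88/2688 = 0.76
a = C − MPC·Y = 4165.16 − 0.76(5241) = 4165.16 − 3983.16 = 182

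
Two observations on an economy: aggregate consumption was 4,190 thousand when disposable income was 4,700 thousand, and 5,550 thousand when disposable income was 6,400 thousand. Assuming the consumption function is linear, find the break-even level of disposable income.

Y = 2150

MPC = (5550 − 4190)/(6400 − 4700) = 1360/1700 = 0.8
a = 4190 − 0.8(4700) = 4190 − 3760 = 430
Break-even: Y = a/(1−MPC) = 430/0.2 = 2150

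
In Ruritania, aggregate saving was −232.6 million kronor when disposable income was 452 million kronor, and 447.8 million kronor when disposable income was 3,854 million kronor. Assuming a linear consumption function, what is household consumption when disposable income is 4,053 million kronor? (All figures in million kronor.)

MPS = ΔS/ΔY = (447.8 − (-232.6))/(3854 − 452) = 680.4/3402 = 0.2
MPC = 1 − MPS = 0.8
Autonomous saving = -232.6 − 0.2(452) = -323, so a = 323
C = 323 + 0.8(4053) = 323 + 3242.4 = 3565.4

C = 3565.4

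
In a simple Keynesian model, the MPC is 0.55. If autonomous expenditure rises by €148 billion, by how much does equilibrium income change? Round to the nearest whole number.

The multiplier is 1/(1 − MPC) = 1/0.45.
ΔY = 148/0.45 = 328.89 ≈ 329

ΔY ≈ 329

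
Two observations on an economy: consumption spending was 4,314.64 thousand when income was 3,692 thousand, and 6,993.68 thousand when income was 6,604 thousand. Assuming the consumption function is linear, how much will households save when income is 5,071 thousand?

MPC = (6993.68 − 4314.64)/(6604 − 3692) = 2679.04/2912 = 0.92
a = 4314.64 − 0.92(3692) = 4314.64 − 3396.64 = 918
C = 918 + 0.92(5071) = 5583.32
S = 5071 − 5583.32 = -512.32

S = -512.32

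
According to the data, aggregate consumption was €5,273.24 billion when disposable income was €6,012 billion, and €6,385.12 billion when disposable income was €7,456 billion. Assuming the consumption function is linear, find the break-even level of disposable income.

Y = 2800

MPC = (6385.12 − 5273.24)/(7456 − 6012) = 1111.88/1444 = 0.77
a = 5273.24 − 0.77(6012) = 5273.24 − 4629.24 = 644
Break-even: Y = a/(1−MPC) = 644/0.23 = 2800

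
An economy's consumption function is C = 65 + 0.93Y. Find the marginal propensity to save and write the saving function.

MPS = 1 − MPC = 1 − 0.93 = 0.07
S = Y − C = -65 + 0.07Y

MPS = 0.07; S = -65 + 0.07Y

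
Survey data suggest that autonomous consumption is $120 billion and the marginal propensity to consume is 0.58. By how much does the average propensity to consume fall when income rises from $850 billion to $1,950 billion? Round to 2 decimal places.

ΔAPC = 0.08

At Y = 850: C = 120 + 0.58(850) = 613, APC = 613/850 = 0.721
At Y = 1950: C = 1251, APC = 1251/1950 = 0.642
Fall in APC = 0.721 − 0.642 = 0.079 ≈ 0.08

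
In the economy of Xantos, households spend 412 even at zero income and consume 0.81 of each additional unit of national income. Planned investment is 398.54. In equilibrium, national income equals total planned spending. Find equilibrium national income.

Y = C + I = 412 + 0.81Y + 398.54
Y − 0.81Y = 810.54
0.19Y = 810.54, so Y = 810.54/0.19 = 4266

Y = 4266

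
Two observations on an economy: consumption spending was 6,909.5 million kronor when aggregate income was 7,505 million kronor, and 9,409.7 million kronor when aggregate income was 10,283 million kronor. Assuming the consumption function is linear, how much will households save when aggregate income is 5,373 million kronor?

S = 382.3

MPC = (9409.7 − 6909.5)/(10283 − 7505) = 2500.2/2778 = 0.9
a = 6909.5 − 0.9(7505) = 6909.5 − 6754.5 = 155
C = 155 + 0.9(5373) = 4990.7
S = 5373 − 4990.7 = 382.3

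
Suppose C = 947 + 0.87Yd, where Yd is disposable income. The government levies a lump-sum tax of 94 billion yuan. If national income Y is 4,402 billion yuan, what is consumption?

Yd = Y − T = 4402 − 94 = 4308
C = 947 + 0.87(4308) = 947 + 3747.96 = 4694.96

C = 4694.96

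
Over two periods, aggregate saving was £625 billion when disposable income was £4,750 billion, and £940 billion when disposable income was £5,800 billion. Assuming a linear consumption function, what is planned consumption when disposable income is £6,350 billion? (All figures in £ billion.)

C = 5245

MPS = ΔS/ΔY = (940 − 625)/(5800 − 4750) = 315/1050 = 0.3
MPC = 1 − MPS = 0.7
Autonomous saving = 625 − 0.3(4750) = -800, so a = 800
C = 800 + 0.7(6350) = 800 + 4445 = 5245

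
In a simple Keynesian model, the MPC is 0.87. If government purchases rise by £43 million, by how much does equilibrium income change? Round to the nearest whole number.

ΔY ≈ 331

The multiplier is 1/(1 − MPC) = 1/0.13.
ΔY = 43/0.13 = 330.77 ≈ 331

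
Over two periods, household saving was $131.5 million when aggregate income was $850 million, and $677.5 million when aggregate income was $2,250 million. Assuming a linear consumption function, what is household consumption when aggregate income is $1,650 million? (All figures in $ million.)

C = 1206.5

MPS = ΔS/ΔY = (677.5 − 131.5)/(2250 − 850) = 546/1400 = 0.39
MPC = 1 − MPS = 0.61
Autonomous saving = 131.5 − 0.39(850) = -200, so a = 200
C = 200 + 0.61(1650) = 200 + 1006.5 = 1206.5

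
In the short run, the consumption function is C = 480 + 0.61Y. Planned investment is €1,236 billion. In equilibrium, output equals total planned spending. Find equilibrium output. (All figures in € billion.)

Y = 4400

Y = C + I = 480 + 0.61Y + 1236
Y − 0.61Y = 1716
0.39Y = 1716, so Y = 1716/0.39 = 4400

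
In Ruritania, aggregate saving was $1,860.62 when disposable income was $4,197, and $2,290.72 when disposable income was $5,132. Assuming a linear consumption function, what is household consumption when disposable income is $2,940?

MPS = ΔS/ΔY = (2290.72 − 1860.62)/(5132 − 4197) = 430.1/935 = 0.46
MPC = 1 − MPS = 0.54
Autonomous saving = 1860.62 − 0.46(4197) = -70, so a = 70
C = 70 + 0.54(2940) = 70 + 1587.6 = 1657.6

C = 1657.6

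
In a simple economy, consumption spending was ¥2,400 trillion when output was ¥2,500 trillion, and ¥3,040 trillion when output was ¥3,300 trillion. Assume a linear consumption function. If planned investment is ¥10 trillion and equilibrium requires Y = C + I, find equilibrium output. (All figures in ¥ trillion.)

MPC = (3040 − 2400)/(3300 − 2500) = 640/800 = 0.8
a = 2400 − 0.8(2500) = 400
Equilibrium: Y = 400 + 0.8Y + 10
0.2Y = 410, so Y = 410/0.2 = 2050

Y = 2050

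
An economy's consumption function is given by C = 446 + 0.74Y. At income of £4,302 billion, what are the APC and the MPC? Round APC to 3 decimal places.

APC = 0.844; MPC = 0.74

MPC = 0.74 (the slope of the consumption function)
C = 446 + 0.74(4302) = 3629.48, so APC = 3629.48/4302 = 0.844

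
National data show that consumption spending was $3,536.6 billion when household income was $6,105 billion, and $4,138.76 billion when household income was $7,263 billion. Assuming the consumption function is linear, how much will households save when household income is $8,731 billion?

MPC = (4138.76 − 3536.6)/(7263 − 6105) = 602.16/1158 = 0.52
a = 3536.6 − 0.52(6105) = 3536.6 − 3174.6 = 362
C = 362 + 0.52(8731) = 4902.12
S = 8731 − 4902.12 = 3828.88

S = 3828.88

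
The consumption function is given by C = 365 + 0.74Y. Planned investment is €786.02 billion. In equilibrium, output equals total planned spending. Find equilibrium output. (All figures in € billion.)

Y = C + I = 365 + 0.74Y + 786.02
Y − 0.74Y = 1151.02
0.26Y = 1151.02, so Y = 1151.02/0.26 = 4427

Y = 4427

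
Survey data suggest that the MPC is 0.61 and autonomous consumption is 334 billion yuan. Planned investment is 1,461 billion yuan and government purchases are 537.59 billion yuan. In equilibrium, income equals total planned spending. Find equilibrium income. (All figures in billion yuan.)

Y = C + I + G = 334 + 0.61Y + 1461 + 537.59
Y − 0.61Y = 2332.59
0.39Y = 2332.59, so Y = 2332.59/0.39 = 5981

Y = 5981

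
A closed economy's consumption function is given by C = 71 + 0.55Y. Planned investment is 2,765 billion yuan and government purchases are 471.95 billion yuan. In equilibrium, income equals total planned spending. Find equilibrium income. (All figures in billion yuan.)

Y = C + I + G = 71 + 0.55Y + 2765 + 471.95
Y − 0.55Y = 3307.95
0.45Y = 3307.95, so Y = 3307.95/0.45 = 7351

Y = 7351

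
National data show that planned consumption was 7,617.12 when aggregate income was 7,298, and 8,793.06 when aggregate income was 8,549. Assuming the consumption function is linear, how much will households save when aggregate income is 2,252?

MPC = (8793.06 − 7617.12)/(8549 − 7298) = 1175.94/1251 = 0.94
a = 7617.12 − 0.94(7298) = 7617.12 − 6860.12 = 757
C = 757 + 0.94(2252) = 2873.88
S = 2252 − 2873.88 = -621.88

S = -621.88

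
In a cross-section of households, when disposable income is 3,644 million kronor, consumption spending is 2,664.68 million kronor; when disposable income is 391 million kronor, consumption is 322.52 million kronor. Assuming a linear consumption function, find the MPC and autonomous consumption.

MPC = 0.72; a = 41

MPC = ΔC/ΔY = (2664.68 − 322.52)/(3644 − 391) = 2342.16/3253 = 0.72
a = C − MPC·Y = 322.52 − 0.72(391) = 322.52 − 281.52 = 41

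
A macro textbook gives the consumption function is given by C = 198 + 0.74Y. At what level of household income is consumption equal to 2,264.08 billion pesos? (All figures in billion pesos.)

Y = 2792

198 + 0.74Y = 2264.08
0.74Y = 2066.08, so Y = 2066.08/0.74 = 2792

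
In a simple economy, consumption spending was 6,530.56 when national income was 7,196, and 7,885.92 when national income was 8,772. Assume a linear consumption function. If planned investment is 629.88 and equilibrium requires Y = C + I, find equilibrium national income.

MPC = (7885.92 − 6530.56)/(8772 − 7196) = 1355.36/1576 = 0.86
a = 6530.56 − 0.86(7196) = 342
Equilibrium: Y = 342 + 0.86Y + 629.88
0.14Y = 971.88, so Y = 971.88/0.14 = 6942

Y = 6942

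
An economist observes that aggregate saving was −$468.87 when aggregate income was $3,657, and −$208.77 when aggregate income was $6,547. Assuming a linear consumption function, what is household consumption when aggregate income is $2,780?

MPS = ΔS/ΔY = (-208.77 − (-468.87))/(6547 − 3657) = 260.1/2890 = 0.09
MPC = 1 − MPS = 0.91
Autonomous saving = -468.87 − 0.09(3657) = -798, so a = 798
C = 798 + 0.91(2780) = 798 + 2529.8 = 3327.8

C = 3327.8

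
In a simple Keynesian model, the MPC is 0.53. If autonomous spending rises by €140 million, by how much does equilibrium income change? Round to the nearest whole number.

ΔY ≈ 298

The multiplier is 1/(1 − MPC) = 1/0.47.
ΔY = 140/0.47 = 297.87 ≈ 298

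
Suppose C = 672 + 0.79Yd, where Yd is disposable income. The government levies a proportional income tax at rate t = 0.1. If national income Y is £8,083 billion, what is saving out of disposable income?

Yd = (1 − 0.1)(8083) = 0.9(8083) = 7274.7
C = 672 + 0.79(7274.7) = 672 + 5747.013 = 6419.013
S = Yd − C = 7274.7 − 6419.013 = 855.687

S = 855.687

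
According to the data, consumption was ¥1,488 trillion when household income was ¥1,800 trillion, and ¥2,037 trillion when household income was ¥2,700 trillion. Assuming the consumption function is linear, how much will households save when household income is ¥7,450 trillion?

S = 2515.5

MPC = (2037 − 1488)/(2700 − 1800) = 549/900 = 0.61
a = 1488 − 0.61(1800) = 1488 − 1098 = 390
C = 390 + 0.61(7450) = 4934.5
S = 7450 − 4934.5 = 2515.5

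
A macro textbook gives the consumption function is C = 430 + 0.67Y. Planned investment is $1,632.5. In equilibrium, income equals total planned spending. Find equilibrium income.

Y = C + I = 430 + 0.67Y + 1632.5
Y − 0.67Y = 2062.5
0.33Y = 2062.5, so Y = 2062.5/0.33 = 6250

Y = 6250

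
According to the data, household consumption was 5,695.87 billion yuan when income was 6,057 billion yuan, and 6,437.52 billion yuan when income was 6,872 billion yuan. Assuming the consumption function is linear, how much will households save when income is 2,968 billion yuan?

MPC = (6437.52 − 5695.87)/(6872 − 6057) = 741.65/815 = 0.91
a = 5695.87 − 0.91(6057) = 5695.87 − 5511.87 = 184
C = 184 + 0.91(2968) = 2884.88
S = 2968 − 2884.88 = 83.12

S = 83.12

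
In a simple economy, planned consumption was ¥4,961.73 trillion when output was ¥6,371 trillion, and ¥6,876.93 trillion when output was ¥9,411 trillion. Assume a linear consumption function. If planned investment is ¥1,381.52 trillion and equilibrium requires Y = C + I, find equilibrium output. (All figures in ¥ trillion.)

MPC = (6876.93 − 4961.73)/(9411 − 6371) = 1915.2/3040 = 0.63
a = 4961.73 − 0.63(6371) = 948
Equilibrium: Y = 948 + 0.63Y + 1381.52
0.37Y = 2329.52, so Y = 2329.52/0.37 = 6296

Y = 6296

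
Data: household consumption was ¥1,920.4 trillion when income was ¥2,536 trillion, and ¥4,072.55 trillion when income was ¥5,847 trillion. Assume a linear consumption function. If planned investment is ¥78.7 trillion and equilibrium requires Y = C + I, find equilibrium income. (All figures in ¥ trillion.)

Y = 1002

MPC = (4072.55 − 1920.4)/(5847 − 2536) = 2152.15/3311 = 0.65
a = 1920.4 − 0.65(2536) = 272
Equilibrium: Y = 272 + 0.65Y + 78.7
0.35Y = 350.7, so Y = 350.7/0.35 = 1002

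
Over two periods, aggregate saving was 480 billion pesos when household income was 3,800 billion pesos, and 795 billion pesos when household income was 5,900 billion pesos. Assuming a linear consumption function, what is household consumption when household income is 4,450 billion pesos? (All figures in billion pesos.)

C = 3872.5

MPS = ΔS/ΔY = (795 − 480)/(5900 − 3800) = 315/2100 = 0.15
MPC = 1 − MPS = 0.85
Autonomous saving = 480 − 0.15(3800) = -90, so a = 90
C = 90 + 0.85(4450) = 90 + 3782.5 = 3872.5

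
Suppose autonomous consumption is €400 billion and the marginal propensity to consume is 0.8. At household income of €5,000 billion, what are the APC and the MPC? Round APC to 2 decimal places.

MPC = 0.8 (the slope of the consumption function)
C = 400 + 0.8(5000) = 4400, so APC = 4400/5000 = 0.88

APC = 0.88; MPC = 0.8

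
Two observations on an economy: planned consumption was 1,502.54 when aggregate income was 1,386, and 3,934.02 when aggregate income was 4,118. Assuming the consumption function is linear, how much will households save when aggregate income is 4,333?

MPC = (3934.02 − 1502.54)/(4118 − 1386) = 2431.48/2732 = 0.89
a = 1502.54 − 0.89(1386) = 1502.54 − 1233.54 = 269
C = 269 + 0.89(4333) = 4125.37
S = 4333 − 4125.37 = 207.63

S = 207.63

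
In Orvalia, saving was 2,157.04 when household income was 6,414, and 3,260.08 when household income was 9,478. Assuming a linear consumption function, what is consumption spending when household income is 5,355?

MPS = ΔS/ΔY = (3260.08 − 2157.04)/(9478 − 6414) = 1103.04/3064 = 0.36
MPC = 1 − MPS = 0.64
Autonomous saving = 2157.04 − 0.36(6414) = -152, so a = 152
C = 152 + 0.64(5355) = 152 + 3427.2 = 3579.2

C = 3579.2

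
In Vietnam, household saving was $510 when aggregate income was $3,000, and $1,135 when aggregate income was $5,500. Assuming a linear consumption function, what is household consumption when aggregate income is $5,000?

MPS = ΔS/ΔY = (1135 − 510)/(5500 − 3000) = 625/2500 = 0.25
MPC = 1 − MPS = 0.75
Autonomous saving = 510 − 0.25(3000) = -240, so a = 240
C = 240 + 0.75(5000) = 240 + 3750 = 3990

C = 3990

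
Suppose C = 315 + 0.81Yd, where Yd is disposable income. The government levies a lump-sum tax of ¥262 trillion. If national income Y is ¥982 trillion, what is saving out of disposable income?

Yd = Y − T = 982 − 262 = 720
C = 315 + 0.81(720) = 315 + 583.2 = 898.2
S = Yd − C = 720 − 898.2 = -178.2

S = -178.2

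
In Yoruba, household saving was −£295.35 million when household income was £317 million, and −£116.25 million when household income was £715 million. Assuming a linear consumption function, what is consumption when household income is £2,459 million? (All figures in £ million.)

C = 1790.45

MPS = ΔS/ΔY = (-116.25 − (-295.35))/(715 − 317) = 179.1/398 = 0.45
MPC = 1 − MPS = 0.55
Autonomous saving = -295.35 − 0.45(317) = -438, so a = 438
C = 438 + 0.55(2459) = 438 + 1352.45 = 1790.45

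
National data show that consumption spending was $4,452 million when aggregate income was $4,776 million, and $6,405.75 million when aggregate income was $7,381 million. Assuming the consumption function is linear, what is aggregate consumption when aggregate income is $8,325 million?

C = 7113.75

MPC = (6405.75 − 4452)/(7381 − 4776) = 1953.75/2605 = 0.75
a = 4452 − 0.75(4776) = 4452 − 3582 = 870
C = 870 + 0.75(8325) = 870 + 6243.75 = 7113.75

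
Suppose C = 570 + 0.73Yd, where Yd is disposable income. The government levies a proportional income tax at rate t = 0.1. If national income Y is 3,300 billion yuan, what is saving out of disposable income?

S = 231.9

Yd = (1 − 0.1)(3300) = 0.9(3300) = 2970
C = 570 + 0.73(2970) = 570 + 2168.1 = 2738.1
S = Yd − C = 2970 − 2738.1 = 231.9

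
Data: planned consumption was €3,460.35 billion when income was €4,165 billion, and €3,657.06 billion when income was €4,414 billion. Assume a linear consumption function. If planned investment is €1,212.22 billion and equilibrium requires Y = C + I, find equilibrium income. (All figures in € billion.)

MPC = (3657.06 − 3460.35)/(4414 − 4165) = 196.71/249 = 0.79
a = 3460.35 − 0.79(4165) = 170
Equilibrium: Y = 170 + 0.79Y + 1212.22
0.21Y = 1382.22, so Y = 1382.22/0.21 = 6582

Y = 6582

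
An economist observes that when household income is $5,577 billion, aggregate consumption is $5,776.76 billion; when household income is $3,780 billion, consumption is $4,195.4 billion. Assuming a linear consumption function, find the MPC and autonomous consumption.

MPC = 0.88; a = 869

MPC = ΔC/ΔY = (5776.76 − 4195.4)/(5577 − 3780) = 1581.36/1797 = 0.88
a = C − MPC·Y = 4195.4 − 0.88(3780) = 4195.4 − 3326.4 = 869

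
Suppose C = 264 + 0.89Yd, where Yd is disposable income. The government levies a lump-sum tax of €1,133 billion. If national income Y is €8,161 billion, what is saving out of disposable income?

Yd = Y − T = 8161 − 1133 = 7028
C = 264 + 0.89(7028) = 264 + 6254.92 = 6518.92
S = Yd − C = 7028 − 6518.92 = 509.08

S = 509.08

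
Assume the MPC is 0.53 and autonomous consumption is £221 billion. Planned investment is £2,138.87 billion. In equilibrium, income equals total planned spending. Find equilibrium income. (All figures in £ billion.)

Y = 5021

Y = C + I = 221 + 0.53Y + 2138.87
Y − 0.53Y = 2359.87
0.47Y = 2359.87, so Y = 2359.87/0.47 = 5021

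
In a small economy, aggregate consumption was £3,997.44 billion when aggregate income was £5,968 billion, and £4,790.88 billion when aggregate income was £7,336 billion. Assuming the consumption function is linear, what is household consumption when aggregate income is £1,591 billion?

MPC = (4790.88 − 3997.44)/(7336 − 5968) = 793.44/1368 = 0.58
a = 3997.44 − 0.58(5968) = 3997.44 − 3461.44 = 536
C = 536 + 0.58(1591) = 536 + 922.78 = 1458.78

C = 1458.78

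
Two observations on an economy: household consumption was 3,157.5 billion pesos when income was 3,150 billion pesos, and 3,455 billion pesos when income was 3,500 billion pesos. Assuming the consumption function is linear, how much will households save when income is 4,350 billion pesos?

MPC = (3455 − 3157.5)/(3500 − 3150) = 297.5/350 = 0.85
a = 3157.5 − 0.85(3150) = 3157.5 − 2677.5 = 480
C = 480 + 0.85(4350) = 4177.5
S = 4350 − 4177.5 = 172.5

S = 172.5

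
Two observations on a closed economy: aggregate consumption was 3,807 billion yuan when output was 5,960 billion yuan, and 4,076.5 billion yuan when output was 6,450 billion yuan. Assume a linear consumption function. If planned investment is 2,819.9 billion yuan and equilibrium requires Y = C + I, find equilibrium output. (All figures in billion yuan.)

Y = 7442

MPC = (4076.5 − 3807)/(6450 − 5960) = 269.5/490 = 0.55
a = 3807 − 0.55(5960) = 529
Equilibrium: Y = 529 + 0.55Y + 2819.9
0.45Y = 3348.9, so Y = 3348.9/0.45 = 7442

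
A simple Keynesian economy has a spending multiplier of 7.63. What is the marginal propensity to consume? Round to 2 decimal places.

k = 1/(1 − MPC), so 1 − MPC = 1/k = 1/7.63 = 0.1311
MPC = 1 − 0.1311 = 0.87

MPC = 0.87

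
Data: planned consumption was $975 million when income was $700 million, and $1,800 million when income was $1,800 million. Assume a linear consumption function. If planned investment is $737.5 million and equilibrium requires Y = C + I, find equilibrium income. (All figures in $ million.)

MPC = (1800 − 975)/(1800 − 700) = 825/1100 = 0.75
a = 975 − 0.75(700) = 450
Equilibrium: Y = 450 + 0.75Y + 737.5
0.25Y = 1187.5, so Y = 1187.5/0.25 = 4750

Y = 4750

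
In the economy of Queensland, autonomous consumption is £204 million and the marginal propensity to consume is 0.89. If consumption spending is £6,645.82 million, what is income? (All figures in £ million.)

Y = 7238

204 + 0.89Y = 6645.82
0.89Y = 6441.82, so Y = 6441.82/0.89 = 7238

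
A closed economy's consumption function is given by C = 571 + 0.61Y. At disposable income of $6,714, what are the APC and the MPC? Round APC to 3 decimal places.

MPC = 0.61 (the slope of the consumption function)
C = 571 + 0.61(6714) = 4666.54, so APC = 4666.54/6714 = 0.695

APC = 0.695; MPC = 0.61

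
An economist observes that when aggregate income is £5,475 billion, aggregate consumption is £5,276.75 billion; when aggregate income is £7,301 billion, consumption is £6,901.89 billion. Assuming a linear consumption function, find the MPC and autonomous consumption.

MPC = ΔC/ΔY = (6901.89 − 5276.75)/(7301 − 5475) = 1625.14/1826 = 0.89
a = C − MPC·Y = 5276.75 − 0.89(5475) = 5276.75 − 4872.75 = 404

MPC = 0.89; a = 404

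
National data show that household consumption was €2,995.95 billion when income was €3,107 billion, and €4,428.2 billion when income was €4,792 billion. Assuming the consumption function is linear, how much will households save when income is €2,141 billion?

S = -33.85

MPC = (4428.2 − 2995.95)/(4792 − 3107) = 1432.25/1685 = 0.85
a = 2995.95 − 0.85(3107) = 2995.95 − 2640.95 = 355
C = 355 + 0.85(2141) = 2174.85
S = 2141 − 2174.85 = -33.85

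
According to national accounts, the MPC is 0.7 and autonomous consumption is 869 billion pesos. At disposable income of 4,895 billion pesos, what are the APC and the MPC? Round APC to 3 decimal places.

MPC = 0.7 (the slope of the consumption function)
C = 869 + 0.7(4895) = 4295.5, so APC = 4295.5/4895 = 0.878

APC = 0.878; MPC = 0.7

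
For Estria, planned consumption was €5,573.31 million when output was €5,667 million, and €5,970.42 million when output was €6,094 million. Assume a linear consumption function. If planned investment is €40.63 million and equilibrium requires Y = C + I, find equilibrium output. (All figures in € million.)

MPC = (5970.42 − 5573.31)/(6094 − 5667) = 397.11/427 = 0.93
a = 5573.31 − 0.93(5667) = 303
Equilibrium: Y = 303 + 0.93Y + 40.63
0.07Y = 343.63, so Y = 343.63/0.07 = 4909

Y = 4909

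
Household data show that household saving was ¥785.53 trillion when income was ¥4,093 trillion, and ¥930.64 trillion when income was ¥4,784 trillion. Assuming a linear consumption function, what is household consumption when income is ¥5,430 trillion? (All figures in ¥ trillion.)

MPS = ΔS/ΔY = (930.64 − 785.53)/(4784 − 4093) = 145.11/691 = 0.21
MPC = 1 − MPS = 0.79
Autonomous saving = 785.53 − 0.21(4093) = -74, so a = 74
C = 74 + 0.79(5430) = 74 + 4289.7 = 4363.7

C = 4363.7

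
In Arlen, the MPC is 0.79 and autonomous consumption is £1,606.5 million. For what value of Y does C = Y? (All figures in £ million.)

At break-even, C = Y: 1606.5 + 0.79Y = Y
0.21Y = 1606.5, so Y = 1606.5/0.21 = 7650

Y = 7650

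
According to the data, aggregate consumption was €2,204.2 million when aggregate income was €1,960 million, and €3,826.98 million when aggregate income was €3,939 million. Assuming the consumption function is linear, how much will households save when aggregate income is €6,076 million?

S = 496.68

MPC = (3826.98 − 2204.2)/(3939 − 1960) = 1622.78/1979 = 0.82
a = 2204.2 − 0.82(1960) = 2204.2 − 1607.2 = 597
C = 597 + 0.82(6076) = 5579.32
S = 6076 − 5579.32 = 496.68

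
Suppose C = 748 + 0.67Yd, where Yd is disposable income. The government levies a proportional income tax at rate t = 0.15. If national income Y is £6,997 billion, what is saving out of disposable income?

Yd = (1 − 0.15)(6997) = 0.85(6997) = 5947.45
C = 748 + 0.67(5947.45) = 748 + 3984.7915 = 4732.7915
S = Yd − C = 5947.45 − 4732.7915 = 1214.6585

S = 1214.6585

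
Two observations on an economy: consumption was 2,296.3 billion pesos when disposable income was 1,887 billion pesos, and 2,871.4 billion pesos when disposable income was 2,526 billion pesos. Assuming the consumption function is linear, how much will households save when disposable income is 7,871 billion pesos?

S = 189.1

MPC = (2871.4 − 2296.3)/(2526 − 1887) = 575.1/639 = 0.9
a = 2296.3 − 0.9(1887) = 2296.3 − 1698.3 = 598
C = 598 + 0.9(7871) = 7681.9
S = 7871 − 7681.9 = 189.1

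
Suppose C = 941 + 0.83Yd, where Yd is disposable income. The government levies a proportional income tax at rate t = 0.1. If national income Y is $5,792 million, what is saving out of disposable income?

S = -54.824

Yd = (1 − 0.1)(5792) = 0.9(5792) = 5212.8
C = 941 + 0.83(5212.8) = 941 + 4326.624 = 5267.624
S = Yd − C = 5212.8 − 5267.624 = -54.824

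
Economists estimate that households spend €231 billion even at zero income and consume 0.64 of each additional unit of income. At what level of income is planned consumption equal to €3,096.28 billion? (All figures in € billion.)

231 + 0.64Y = 3096.28
0.64Y = 2865.28, so Y = 2865.28/0.64 = 4477

Y = 4477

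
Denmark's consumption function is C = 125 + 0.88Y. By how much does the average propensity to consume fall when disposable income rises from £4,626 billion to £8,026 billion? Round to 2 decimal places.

ΔAPC = 0.01

At Y = 4626: C = 125 + 0.88(4626) = 4195.88, APC = 4195.88/4626 = 0.907
At Y = 8026: C = 7187.88, APC = 7187.88/8026 = 0.896
Fall in APC = 0.907 − 0.896 = 0.011 ≈ 0.01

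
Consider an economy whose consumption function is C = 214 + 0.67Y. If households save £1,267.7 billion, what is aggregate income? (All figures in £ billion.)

S = Y − C = -214 + 0.33Y
-214 + 0.33Y = 1267.7, so 0.33Y = 1481.7 and Y = 4490

Y = 4490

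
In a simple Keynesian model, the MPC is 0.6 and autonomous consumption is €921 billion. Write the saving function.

S = Y − C = Y − (921 + 0.6Y) = -921 + (1 − 0.6)Y

S = -921 + 0.4Y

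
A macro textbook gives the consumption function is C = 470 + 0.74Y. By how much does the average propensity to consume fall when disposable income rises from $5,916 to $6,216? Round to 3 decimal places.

At Y = 5916: C = 470 + 0.74(5916) = 4847.84, APC = 4847.84/5916 = 0.8194
At Y = 6216: C = 5069.84, APC = 5069.84/6216 = 0.8156
Fall in APC = 0.8194 − 0.8156 = 0.0038 ≈ 0.004

ΔAPC = 0.004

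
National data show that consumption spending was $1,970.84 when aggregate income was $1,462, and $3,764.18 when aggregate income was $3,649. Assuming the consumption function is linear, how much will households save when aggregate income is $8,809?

MPC = (3764.18 − 1970.84)/(3649 − 1462) = 1793.34/2187 = 0.82
a = 1970.84 − 0.82(1462) = 1970.84 − 1198.84 = 772
C = 772 + 0.82(8809) = 7995.38
S = 8809 − 7995.38 = 813.62

S = 813.62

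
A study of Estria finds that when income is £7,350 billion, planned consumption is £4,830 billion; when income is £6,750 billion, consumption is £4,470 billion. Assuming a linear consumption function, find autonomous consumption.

MPC = ΔC/ΔY = (4830 − 4470)/(7350 − 6750) = 360/600 = 0.6
a = C − MPC·Y = 4470 − 0.6(6750) = 4470 − 4050 = 420

a = 420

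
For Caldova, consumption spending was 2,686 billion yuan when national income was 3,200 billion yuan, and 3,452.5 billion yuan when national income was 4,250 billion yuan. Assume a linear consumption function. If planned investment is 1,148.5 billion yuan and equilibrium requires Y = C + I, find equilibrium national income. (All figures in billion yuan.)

MPC = (3452.5 − 2686)/(4250 − 3200) = 766.5/1050 = 0.73
a = 2686 − 0.73(3200) = 350
Equilibrium: Y = 350 + 0.73Y + 1148.5
0.27Y = 1498.5, so Y = 1498.5/0.27 = 5550

Y = 5550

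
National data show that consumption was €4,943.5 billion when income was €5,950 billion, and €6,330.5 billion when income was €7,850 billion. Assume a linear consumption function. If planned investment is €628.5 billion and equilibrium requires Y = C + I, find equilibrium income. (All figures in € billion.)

MPC = (6330.5 − 4943.5)/(7850 − 5950) = 1387/1900 = 0.73
a = 4943.5 − 0.73(5950) = 600
Equilibrium: Y = 600 + 0.73Y + 628.5
0.27Y = 1228.5, so Y = 1228.5/0.27 = 4550

Y = 4550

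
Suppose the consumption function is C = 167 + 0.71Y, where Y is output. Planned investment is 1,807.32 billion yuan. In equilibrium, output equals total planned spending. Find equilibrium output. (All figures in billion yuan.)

Y = 6808

Y = C + I = 167 + 0.71Y + 1807.32
Y − 0.71Y = 1974.32
0.29Y = 1974.32, so Y = 1974.32/0.29 = 6808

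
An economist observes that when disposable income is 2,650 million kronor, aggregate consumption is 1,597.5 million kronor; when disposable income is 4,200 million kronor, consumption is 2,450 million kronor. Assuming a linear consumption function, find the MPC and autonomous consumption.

MPC = ΔC/ΔY = (2450 − 1597.5)/(4200 − 2650) = 852.5/1550 = 0.55
a = C − MPC·Y = 1597.5 − 0.55(2650) = 1597.5 − 1457.5 = 140

MPC = 0.55; a = 140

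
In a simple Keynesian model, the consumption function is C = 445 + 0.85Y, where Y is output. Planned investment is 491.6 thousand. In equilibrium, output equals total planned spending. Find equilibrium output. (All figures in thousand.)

Y = C + I = 445 + 0.85Y + 491.6
Y − 0.85Y = 936.6
0.15Y = 936.6, so Y = 936.6/0.15 = 6244

Y = 6244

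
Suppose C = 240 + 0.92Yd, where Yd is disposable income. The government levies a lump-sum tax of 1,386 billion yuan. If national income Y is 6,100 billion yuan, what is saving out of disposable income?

S = 137.12

Yd = Y − T = 6100 − 1386 = 4714
C = 240 + 0.92(4714) = 240 + 4336.88 = 4576.88
S = Yd − C = 4714 − 4576.88 = 137.12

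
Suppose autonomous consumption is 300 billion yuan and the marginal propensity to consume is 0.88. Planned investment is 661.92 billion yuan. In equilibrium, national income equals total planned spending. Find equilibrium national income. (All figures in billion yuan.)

Y = 8016

Y = C + I = 300 + 0.88Y + 661.92
Y − 0.88Y = 961.92
0.12Y = 961.92, so Y = 961.92/0.12 = 8016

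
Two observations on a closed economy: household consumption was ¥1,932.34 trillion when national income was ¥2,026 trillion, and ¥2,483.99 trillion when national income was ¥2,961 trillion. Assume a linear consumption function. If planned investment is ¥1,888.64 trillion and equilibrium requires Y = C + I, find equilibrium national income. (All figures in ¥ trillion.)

MPC = (2483.99 − 1932.34)/(2961 − 2026) = 551.65/935 = 0.59
a = 1932.34 − 0.59(2026) = 737
Equilibrium: Y = 737 + 0.59Y + 1888.64
0.41Y = 2625.64, so Y = 2625.64/0.41 = 6404

Y = 6404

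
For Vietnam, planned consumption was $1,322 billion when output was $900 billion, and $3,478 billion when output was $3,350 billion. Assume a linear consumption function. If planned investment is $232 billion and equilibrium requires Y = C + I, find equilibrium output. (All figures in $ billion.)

Y = 6350

MPC = (3478 − 1322)/(3350 − 900) = 2156/2450 = 0.88
a = 1322 − 0.88(900) = 530
Equilibrium: Y = 530 + 0.88Y + 232
0.12Y = 762, so Y = 762/0.12 = 6350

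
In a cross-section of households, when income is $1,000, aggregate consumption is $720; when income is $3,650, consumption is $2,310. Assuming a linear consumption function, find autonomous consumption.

MPC = ΔC/ΔY = (2310 − 720)/(3650 − 1000) = 1590/2650 = 0.6
a = C − MPC·Y = 720 − 0.6(1000) = 720 − 600 = 120

a = 120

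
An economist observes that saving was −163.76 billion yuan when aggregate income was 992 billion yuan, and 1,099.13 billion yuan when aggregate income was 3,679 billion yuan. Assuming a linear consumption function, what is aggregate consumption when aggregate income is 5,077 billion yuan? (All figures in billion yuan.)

MPS = ΔS/ΔY = (1099.13 − (-163.76))/(3679 − 992) = 1262.89/2687 = 0.47
MPC = 1 − MPS = 0.53
Autonomous saving = -163.76 − 0.47(992) = -630, so a = 630
C = 630 + 0.53(5077) = 630 + 2690.81 = 3320.81

C = 3320.81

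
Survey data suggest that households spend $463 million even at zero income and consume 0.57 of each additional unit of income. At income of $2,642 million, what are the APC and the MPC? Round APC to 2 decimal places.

MPC = 0.57 (the slope of the consumption function)
C = 463 + 0.57(2642) = 1968.94, so APC = 1968.94/2642 = 0.75

APC = 0.75; MPC = 0.57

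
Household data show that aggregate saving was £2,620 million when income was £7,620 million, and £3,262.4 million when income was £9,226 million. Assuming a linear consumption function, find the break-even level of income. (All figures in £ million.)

MPS = ΔS/ΔY = (3262.4 − 2620)/(9226 − 7620) = 642.4/1606 = 0.4
MPC = 1 − MPS = 0.6
From S(7620) = 2620: −a + 0.4(7620) = 2620, so a = 3048 − 2620 = 428
Break-even (S = 0): Y = a/MPS = 428/0.4 = 1070

Y = 1070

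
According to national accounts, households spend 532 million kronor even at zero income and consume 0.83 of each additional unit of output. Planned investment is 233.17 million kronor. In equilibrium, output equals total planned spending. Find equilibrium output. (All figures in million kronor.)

Y = C + I = 532 + 0.83Y + 233.17
Y − 0.83Y = 765.17
0.17Y = 765.17, so Y = 765.17/0.17 = 4501

Y = 4501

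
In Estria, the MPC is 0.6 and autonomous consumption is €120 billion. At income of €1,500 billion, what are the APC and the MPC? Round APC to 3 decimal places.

MPC = 0.6 (the slope of the consumption function)
C = 120 + 0.6(1500) = 1020, so APC = 1020/1500 = 0.680

APC = 0.680; MPC = 0.6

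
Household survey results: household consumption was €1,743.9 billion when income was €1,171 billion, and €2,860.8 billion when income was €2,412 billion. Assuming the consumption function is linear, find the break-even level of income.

Y = 6900

MPC = (2860.8 − 1743.9)/(2412 − 1171) = 1116.9/1241 = 0.9
a = 1743.9 − 0.9(1171) = 1743.9 − 1053.9 = 690
Break-even: Y = a/(1−MPC) = 690/0.1 = 6900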